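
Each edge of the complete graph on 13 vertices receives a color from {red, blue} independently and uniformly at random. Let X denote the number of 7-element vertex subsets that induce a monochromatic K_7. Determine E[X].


Let X = Σ_S X_S over the C(13, 7) = 1716 subsets S of size 7, where X_S = 1 if the K_7 on S is monochromatic.
For a fixed S, the K_7 on S has C(7, 2) = 21 edges. P[all 21 edges red] = (1/2)^21, and likewise for blue, so P[monochromatic] = 2·(1/2)^21 = 2^{1 − 21} = 1/1048576.
Summing: E[X] = C(13, 7) · 2^{1 − 21} = 1716 · 1/1048576 = 429/262144.
Numerically: E[X] ≈ 0.00164.

E[X] = C(13,7)·2^(1−C(7,2)) = 429/262144 ≈ 0.00164.


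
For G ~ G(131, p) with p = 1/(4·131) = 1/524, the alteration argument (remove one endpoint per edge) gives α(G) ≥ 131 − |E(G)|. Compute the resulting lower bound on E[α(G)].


E[|E(G)|] = C(131, 2)·p = 8515 · (1/524) = 65/4.
E[α(G)] ≥ n − E[|E(G)|] = 131 − 65/4 = 459/4.
Numerically: ≈ 114.7500.
(This is only a lower bound; the true E[α(G)] may be larger.)

E[α(G)] ≥ 459/4 ≈ 114.7500.


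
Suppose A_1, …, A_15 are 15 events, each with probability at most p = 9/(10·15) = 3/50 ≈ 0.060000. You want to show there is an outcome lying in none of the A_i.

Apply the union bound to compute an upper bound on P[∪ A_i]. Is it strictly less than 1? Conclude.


Union bound: P[∪_{i=1}^{15} A_i] ≤ Σ_i P[A_i] ≤ 15·p = 15·(3/50) = 9/10.
Numerically: 9/10 ≈ 0.900000.
Is 9/10 < 1? YES.
Since P[∪ A_i] ≤ 9/10 < 1, the complement has P[∩ A_i^c] ≥ 1 − 9/10 = 1/10 > 0, so some outcome avoids every A_i.

15·p = 9/10 ≈ 0.900000; existence CERTIFIED by the union bound.


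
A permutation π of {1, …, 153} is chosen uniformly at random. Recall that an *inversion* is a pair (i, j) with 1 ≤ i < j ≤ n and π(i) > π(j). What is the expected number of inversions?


Write X = Σ X_I over the C(153, 2) = 11628 pairs i < j, with X_I the indicator of one inversion.
There are 11628 indicators.
For each fixed pair i < j, the values π(i) and π(j) are two distinct elements of {1, …, 153} in uniformly random order; by symmetry P[π(i) > π(j)] = 1/2.
By linearity: E[X] = 11628 · (1/2) = C(153, 2) · (1/2) = 11628/2 = 5814 ≈ 5814.000000.

E[X] = 5814 = 5814.000000.


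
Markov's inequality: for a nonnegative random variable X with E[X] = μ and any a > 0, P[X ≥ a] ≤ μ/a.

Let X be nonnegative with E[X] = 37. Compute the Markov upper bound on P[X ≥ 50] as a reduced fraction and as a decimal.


μ = E[X] = 37, a = 50.
Markov: P[X ≥ 50] ≤ μ/a = (37)/50 = 37/50.
Numerically: ≈ 0.740.
(Since a = 50 > μ = 37.000, the bound 37/50 is < 1 and informative.)

P[X ≥ 50] ≤ 37/50 ≈ 0.740.


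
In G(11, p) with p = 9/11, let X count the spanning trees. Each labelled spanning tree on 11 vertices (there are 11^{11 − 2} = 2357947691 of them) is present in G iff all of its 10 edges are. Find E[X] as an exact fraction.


K_11 has 11^{11 − 2} = 2357947691 labelled spanning trees.
For each such spanning tree H, let X_H = 1 if all 10 edges of H are present in G. Then P[X_H = 1] = p^{10} = (9/11)^{10} = 3486784401/25937424601.
By linearity: E[X] = Σ_H E[X_H] = 2357947691 · p^{10} = 2357947691 · 3486784401/25937424601 = 3486784401/11.
Numerically: E[X] ≈ 3.17e+08.

E[X] = 2357947691 · (9/11)^{10} = 3486784401/11 ≈ 3.17e+08.


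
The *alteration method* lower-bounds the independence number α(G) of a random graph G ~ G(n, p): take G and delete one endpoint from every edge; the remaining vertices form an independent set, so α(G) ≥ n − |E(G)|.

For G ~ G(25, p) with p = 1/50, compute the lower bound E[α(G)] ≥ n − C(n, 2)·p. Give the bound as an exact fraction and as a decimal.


E[|E(G)|] = C(25, 2)·p = 300 · (1/50) = 6.
E[α(G)] ≥ n − E[|E(G)|] = 25 − 6 = 19.
Numerically: ≈ 19.000000.
(This is only a lower bound; the true E[α(G)] may be larger.)

E[α(G)] ≥ 19 ≈ 19.000000.


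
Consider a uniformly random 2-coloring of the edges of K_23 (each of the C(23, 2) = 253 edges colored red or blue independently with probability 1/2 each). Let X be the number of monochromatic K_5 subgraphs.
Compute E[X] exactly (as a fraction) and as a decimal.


Let X = Σ_S X_S over the C(23, 5) = 33649 subsets S of size 5, where X_S = 1 if the K_5 on S is monochromatic.
For a fixed S, the K_5 on S has C(5, 2) = 10 edges. P[all 10 edges red] = (1/2)^10, and likewise for blue, so P[monochromatic] = 2·(1/2)^10 = 2^{1 − 10} = 1/512.
Summing: E[X] = C(23, 5) · 2^{1 − 10} = 33649 · 1/512 = 33649/512.
Numerically: E[X] ≈ 65.721.

E[X] = C(23,5)·2^(1−C(5,2)) = 33649/512 ≈ 65.721.


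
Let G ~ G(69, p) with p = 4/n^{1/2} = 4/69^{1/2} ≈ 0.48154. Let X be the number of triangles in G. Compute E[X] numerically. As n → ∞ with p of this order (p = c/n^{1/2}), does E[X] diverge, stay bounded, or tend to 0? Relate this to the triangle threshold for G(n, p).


Number of potential triangles: C(69, 3) = 52394.
Each occurs with probability p³ ≈ (0.48154)³ ≈ 1.1166224e-01.
By linearity: E[X] = C(69, 3)·p³ ≈ 52394 · 1.1166224e-01 ≈ 5850.43143.
Since α = 1/2 < 1, p = c/n^{1/2} ≫ 1/n is above the triangle threshold p ~ 1/n. Asymptotically E[X] ~ (c³/6)·n^{3(1−α)} = (4³/6)·n^{1.5} → ∞; triangles are abundant w.h.p.

E[X] ≈ 5850.43143; in regime p = Θ(1/n^{1/2}) E[X] diverges (above the triangle threshold p ~ 1/n).


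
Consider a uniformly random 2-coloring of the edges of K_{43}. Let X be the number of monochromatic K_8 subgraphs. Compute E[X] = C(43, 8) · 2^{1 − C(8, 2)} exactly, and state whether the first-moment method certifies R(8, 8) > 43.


E[X] = C(43, 8) · 2^{1 − 28} = 145008513 · 2^{−27} = 145008513/134217728.
As a reduced fraction: E[X] = 145008513/134217728 ≈ 1.08040.
Is E[X] < 1? NO.
Since E[X] ≥ 1, the first-moment bound is inconclusive at n = 43; it does NOT by itself certify R(8, 8) > 43.

E[X] = 145008513/134217728 ≈ 1.08040; E[X] ≥ 1; first-moment method inconclusive here.


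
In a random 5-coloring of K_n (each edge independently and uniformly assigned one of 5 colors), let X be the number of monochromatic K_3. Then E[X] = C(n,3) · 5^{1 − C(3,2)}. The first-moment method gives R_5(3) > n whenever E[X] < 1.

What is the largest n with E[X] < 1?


We need C(n, 3) · 5^{1 − 3} < 1, i.e. C(n, 3) < 5^{3 − 1} = 25.
Check values of n near the boundary:
  n = 5: C(5, 3) = 10; 10 < 25? YES
  n = 6: C(6, 3) = 20; 20 < 25? YES
  n = 7: C(7, 3) = 35; 35 < 25? NO
  n = 8: C(8, 3) = 56; 56 < 25? NO
The largest n with C(n, 3) < 25 is n = 6 (where E[X] = 4/5 ≈ 0.8000000). Hence R_5(3) > 6, i.e. R_5(3) ≥ 7.

Largest n = 6; hence R_5(3) > 6.


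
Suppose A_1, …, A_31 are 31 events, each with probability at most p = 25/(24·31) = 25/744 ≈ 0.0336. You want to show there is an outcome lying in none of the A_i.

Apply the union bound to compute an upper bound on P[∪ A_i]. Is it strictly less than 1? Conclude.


Union bound: P[∪_{i=1}^{31} A_i] ≤ Σ_i P[A_i] ≤ 31·p = 31·(25/744) = 25/24.
Numerically: 25/24 ≈ 1.0417.
Is 25/24 < 1? NO.
Since the bound 25/24 is ≥ 1, the union bound is uninformative here; it does NOT by itself certify existence.

31·p = 25/24 ≈ 1.0417; existence NOT certified by the union bound.


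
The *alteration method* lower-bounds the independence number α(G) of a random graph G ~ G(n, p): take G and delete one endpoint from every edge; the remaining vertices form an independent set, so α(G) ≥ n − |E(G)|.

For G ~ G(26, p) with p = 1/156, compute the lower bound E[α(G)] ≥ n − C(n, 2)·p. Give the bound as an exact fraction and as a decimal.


E[|E(G)|] = C(26, 2)·p = 325 · (1/156) = 25/12.
E[α(G)] ≥ n − E[|E(G)|] = 26 − 25/12 = 287/12.
Numerically: ≈ 23.91667.
(This is only a lower bound; the true E[α(G)] may be larger.)

E[α(G)] ≥ 287/12 ≈ 23.91667.


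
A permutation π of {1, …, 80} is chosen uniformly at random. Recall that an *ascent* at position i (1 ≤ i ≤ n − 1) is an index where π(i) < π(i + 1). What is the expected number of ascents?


Write X = Σ X_I over i = 1, …, 79, with X_I the indicator of one ascent.
There are 79 indicators.
For each fixed i, the pair (π(i), π(i+1)) is a uniformly random ordered pair of distinct values from {1, …, 80}; by symmetry P[π(i) < π(i+1)] = 1/2.
By linearity: E[X] = 79 · (1/2) = (80 − 1) · (1/2) = 79/2 ≈ 39.5000.

E[X] = 79/2 = 39.5000.


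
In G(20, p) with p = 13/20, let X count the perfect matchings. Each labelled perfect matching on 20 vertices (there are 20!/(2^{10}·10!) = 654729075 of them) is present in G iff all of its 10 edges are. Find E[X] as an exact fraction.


K_20 has 20!/(2^{10}·10!) = 654729075 labelled perfect matchings.
For each such perfect matching H, let X_H = 1 if all 10 edges of H are present in G. Then P[X_H = 1] = p^{10} = (13/20)^{10} = 137858491849/10240000000000.
Summing the indicators: E[X] = Σ_H E[X_H] = 654729075 · p^{10} = 654729075 · 137858491849/10240000000000 = 3610398513967632387/409600000000.
Numerically: E[X] ≈ 8.814e+06.

E[X] = 654729075 · (13/20)^{10} = 3610398513967632387/409600000000 ≈ 8.814e+06.


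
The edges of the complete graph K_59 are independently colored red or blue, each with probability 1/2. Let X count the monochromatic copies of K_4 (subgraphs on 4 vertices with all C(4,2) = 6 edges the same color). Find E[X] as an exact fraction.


Let X = Σ_S X_S over the C(59, 4) = 455126 subsets S of size 4, where X_S = 1 if the K_4 on S is monochromatic.
For a fixed S, the K_4 on S has C(4, 2) = 6 edges. P[all 6 edges red] = (1/2)^6, and likewise for blue, so P[monochromatic] = 2·(1/2)^6 = 2^{1 − 6} = 1/32.
By linearity of expectation: E[X] = C(59, 4) · 2^{1 − 6} = 455126 · 1/32 = 227563/16.
Numerically: E[X] ≈ 14222.688.

E[X] = C(59,4)·2^(1−C(4,2)) = 227563/16 ≈ 14222.688.


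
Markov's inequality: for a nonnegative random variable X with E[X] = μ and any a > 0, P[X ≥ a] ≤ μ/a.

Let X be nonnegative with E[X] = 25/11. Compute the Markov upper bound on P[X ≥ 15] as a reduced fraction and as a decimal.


μ = E[X] = 25/11, a = 15.
Markov: P[X ≥ 15] ≤ μ/a = (25/11)/15 = 5/33.
Numerically: ≈ 0.152.
(Since a = 15 > μ = 2.273, the bound 5/33 is < 1 and informative.)

P[X ≥ 15] ≤ 5/33 ≈ 0.152.


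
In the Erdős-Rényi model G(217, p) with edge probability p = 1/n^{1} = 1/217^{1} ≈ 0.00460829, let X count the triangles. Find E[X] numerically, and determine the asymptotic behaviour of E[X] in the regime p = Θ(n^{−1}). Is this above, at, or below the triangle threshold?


Number of potential triangles: C(217, 3) = 1679580.
Each occurs with probability p³ ≈ (0.00460829)³ ≈ 9.78635123e-08.
By linearity: E[X] = C(217, 3)·p³ ≈ 1679580 · 9.78635123e-08 ≈ 0.164370.
Here α = 1, so p = 1/n is exactly at the triangle threshold p ~ 1/n. Asymptotically E[X] → c³/6 = 1³/6 = 1/6 ≈ 0.166667, a bounded constant. In this regime the triangle count is asymptotically Poisson(c³/6).

E[X] ≈ 0.164370; in regime p = Θ(1/n^{1}) E[X] stays bounded (at the triangle threshold p ~ 1/n).


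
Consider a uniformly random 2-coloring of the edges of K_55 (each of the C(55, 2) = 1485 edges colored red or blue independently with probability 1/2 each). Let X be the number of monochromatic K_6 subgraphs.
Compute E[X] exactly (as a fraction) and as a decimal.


Let X = Σ_S X_S over the C(55, 6) = 28989675 subsets S of size 6, where X_S = 1 if the K_6 on S is monochromatic.
For a fixed S, the K_6 on S has C(6, 2) = 15 edges. P[all 15 edges red] = (1/2)^15, and likewise for blue, so P[monochromatic] = 2·(1/2)^15 = 2^{1 − 15} = 1/16384.
By linearity: E[X] = C(55, 6) · 2^{1 − 15} = 28989675 · 1/16384 = 28989675/16384.
Numerically: E[X] ≈ 1769.389343.

E[X] = C(55,6)·2^(1−C(6,2)) = 28989675/16384 ≈ 1769.389343.


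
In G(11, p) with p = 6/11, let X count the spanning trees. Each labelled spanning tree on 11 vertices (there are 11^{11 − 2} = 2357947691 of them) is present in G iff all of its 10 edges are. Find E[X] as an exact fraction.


K_11 has 11^{11 − 2} = 2357947691 labelled spanning trees.
For each such spanning tree H, let X_H = 1 if all 10 edges of H are present in G. Then P[X_H = 1] = p^{10} = (6/11)^{10} = 60466176/25937424601.
Summing the indicators: E[X] = Σ_H E[X_H] = 2357947691 · p^{10} = 2357947691 · 60466176/25937424601 = 60466176/11.
Numerically: E[X] ≈ 5.497e+06.

E[X] = 2357947691 · (6/11)^{10} = 60466176/11 ≈ 5.497e+06.


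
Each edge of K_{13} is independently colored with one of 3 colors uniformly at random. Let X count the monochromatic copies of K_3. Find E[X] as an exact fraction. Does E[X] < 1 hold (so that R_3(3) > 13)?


E[X] = C(13, 3) · 3^{1 − 3} = 286 · 3^{−2} = 286/9.
As a reduced fraction: E[X] = 286/9 ≈ 31.7777778.
Is E[X] < 1? NO.
Since E[X] ≥ 1, the first-moment bound is inconclusive at n = 13; it does NOT by itself certify R_3(3) > 13.

E[X] = 286/9 ≈ 31.7777778; E[X] ≥ 1; first-moment method inconclusive here.


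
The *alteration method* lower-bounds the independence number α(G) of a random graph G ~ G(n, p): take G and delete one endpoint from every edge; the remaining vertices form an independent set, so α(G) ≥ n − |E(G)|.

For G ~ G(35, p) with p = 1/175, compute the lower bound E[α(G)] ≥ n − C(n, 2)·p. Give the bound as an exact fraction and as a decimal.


E[|E(G)|] = C(35, 2)·p = 595 · (1/175) = 17/5.
E[α(G)] ≥ n − E[|E(G)|] = 35 − 17/5 = 158/5.
Numerically: ≈ 31.600.
(This is only a lower bound; the true E[α(G)] may be larger.)

E[α(G)] ≥ 158/5 ≈ 31.600.


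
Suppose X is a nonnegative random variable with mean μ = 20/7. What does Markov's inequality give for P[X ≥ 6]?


μ = E[X] = 20/7, a = 6.
Markov: P[X ≥ 6] ≤ μ/a = (20/7)/6 = 10/21.
Numerically: ≈ 0.4762.
(Since a = 6 > μ = 2.8571, the bound 10/21 is < 1 and informative.)

P[X ≥ 6] ≤ 10/21 ≈ 0.4762.


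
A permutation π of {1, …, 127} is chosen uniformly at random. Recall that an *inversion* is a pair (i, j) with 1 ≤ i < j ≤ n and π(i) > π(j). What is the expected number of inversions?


Write X = Σ X_I over the C(127, 2) = 8001 pairs i < j, with X_I the indicator of one inversion.
There are 8001 indicators.
For each fixed pair i < j, the values π(i) and π(j) are two distinct elements of {1, …, 127} in uniformly random order; by symmetry P[π(i) > π(j)] = 1/2.
By linearity: E[X] = 8001 · (1/2) = C(127, 2) · (1/2) = 8001/2 = 8001/2 ≈ 4000.5000.

E[X] = 8001/2 = 4000.5000.


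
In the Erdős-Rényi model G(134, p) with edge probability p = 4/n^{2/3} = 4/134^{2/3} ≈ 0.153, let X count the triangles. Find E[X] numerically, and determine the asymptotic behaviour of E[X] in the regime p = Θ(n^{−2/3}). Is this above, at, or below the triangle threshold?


Number of potential triangles: C(134, 3) = 392084.
Each occurs with probability p³ ≈ (0.153)³ ≈ 3.56427e-03.
By linearity: E[X] = C(134, 3)·p³ ≈ 392084 · 3.56427e-03 ≈ 1397.493.
Since α = 2/3 < 1, p = c/n^{2/3} ≫ 1/n is above the triangle threshold p ~ 1/n. Asymptotically E[X] ~ (c³/6)·n^{3(1−α)} = (4³/6)·n^{1} → ∞; triangles are abundant w.h.p.

E[X] ≈ 1397.493; in regime p = Θ(1/n^{2/3}) E[X] diverges (above the triangle threshold p ~ 1/n).


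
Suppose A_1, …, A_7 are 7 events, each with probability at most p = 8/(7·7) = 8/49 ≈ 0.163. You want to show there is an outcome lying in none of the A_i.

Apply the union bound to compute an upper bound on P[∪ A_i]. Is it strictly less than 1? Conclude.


Union bound: P[∪_{i=1}^{7} A_i] ≤ Σ_i P[A_i] ≤ 7·p = 7·(8/49) = 8/7.
Numerically: 8/7 ≈ 1.143.
Is 8/7 < 1? NO.
Since the bound 8/7 is ≥ 1, the union bound is uninformative here; it does NOT by itself certify existence.

7·p = 8/7 ≈ 1.143; existence NOT certified by the union bound.


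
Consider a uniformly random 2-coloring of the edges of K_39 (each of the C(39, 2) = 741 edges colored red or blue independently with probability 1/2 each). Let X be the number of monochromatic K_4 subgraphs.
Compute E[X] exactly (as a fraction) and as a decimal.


Let X = Σ_S X_S over the C(39, 4) = 82251 subsets S of size 4, where X_S = 1 if the K_4 on S is monochromatic.
For a fixed S, the K_4 on S has C(4, 2) = 6 edges. P[all 6 edges red] = (1/2)^6, and likewise for blue, so P[monochromatic] = 2·(1/2)^6 = 2^{1 − 6} = 1/32.
By linearity: E[X] = C(39, 4) · 2^{1 − 6} = 82251 · 1/32 = 82251/32.
Numerically: E[X] ≈ 2570.34375.

E[X] = C(39,4)·2^(1−C(4,2)) = 82251/32 ≈ 2570.34375.


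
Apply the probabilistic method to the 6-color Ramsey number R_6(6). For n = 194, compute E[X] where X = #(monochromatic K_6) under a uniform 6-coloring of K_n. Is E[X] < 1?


E[X] = C(194, 6) · 6^{1 − 15} = 68482017072 · 6^{−14} = 68482017072/78364164096.
As a reduced fraction: E[X] = 475569563/544195584 ≈ 0.8738946.
Is E[X] < 1? YES.
Since E[X] < 1, there exists a 6-coloring of K_{194} with no monochromatic K_6; hence R_6(6) > 194.

E[X] = 475569563/544195584 ≈ 0.8738946; E[X] < 1, so R_6(6) > 194.


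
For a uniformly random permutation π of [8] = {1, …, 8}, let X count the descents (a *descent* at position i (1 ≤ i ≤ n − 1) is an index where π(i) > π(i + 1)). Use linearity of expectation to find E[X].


Write X = Σ X_I over i = 1, …, 7, with X_I the indicator of one descent.
There are 7 indicators.
For each fixed i, the pair (π(i), π(i+1)) is a uniformly random ordered pair of distinct values from {1, …, 8}; by symmetry P[π(i) > π(i+1)] = 1/2.
By linearity: E[X] = 7 · (1/2) = (8 − 1) · (1/2) = 7/2 ≈ 3.50000.

E[X] = 7/2 = 3.50000.


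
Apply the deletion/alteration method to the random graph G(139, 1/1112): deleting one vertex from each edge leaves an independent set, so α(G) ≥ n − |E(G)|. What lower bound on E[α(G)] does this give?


E[|E(G)|] = C(139, 2)·p = 9591 · (1/1112) = 69/8.
E[α(G)] ≥ n − E[|E(G)|] = 139 − 69/8 = 1043/8.
Numerically: ≈ 130.37500.
(This is only a lower bound; the true E[α(G)] may be larger.)

E[α(G)] ≥ 1043/8 ≈ 130.37500.


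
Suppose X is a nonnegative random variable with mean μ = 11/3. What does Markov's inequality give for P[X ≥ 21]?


μ = E[X] = 11/3, a = 21.
Markov: P[X ≥ 21] ≤ μ/a = (11/3)/21 = 11/63.
Numerically: ≈ 0.175.
(Since a = 21 > μ = 3.667, the bound 11/63 is < 1 and informative.)

P[X ≥ 21] ≤ 11/63 ≈ 0.175.


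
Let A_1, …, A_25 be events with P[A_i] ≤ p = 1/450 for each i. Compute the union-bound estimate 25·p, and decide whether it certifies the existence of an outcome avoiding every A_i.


Union bound: P[∪_{i=1}^{25} A_i] ≤ Σ_i P[A_i] ≤ 25·p = 25·(1/450) = 1/18.
Numerically: 1/18 ≈ 0.0555556.
Is 1/18 < 1? YES.
Since P[∪ A_i] ≤ 1/18 < 1, the complement has P[∩ A_i^c] ≥ 1 − 1/18 = 17/18 > 0, so some outcome avoids every A_i.

25·p = 1/18 ≈ 0.0555556; existence CERTIFIED by the union bound.


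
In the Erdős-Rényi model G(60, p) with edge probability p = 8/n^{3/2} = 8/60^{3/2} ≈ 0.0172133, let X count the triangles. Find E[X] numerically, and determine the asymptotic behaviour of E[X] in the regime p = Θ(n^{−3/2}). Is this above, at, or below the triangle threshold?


Number of potential triangles: C(60, 3) = 34220.
Each occurs with probability p³ ≈ (0.0172133)³ ≈ 5.10022498e-06.
By linearity: E[X] = C(60, 3)·p³ ≈ 34220 · 5.10022498e-06 ≈ 0.174530.
Since α = 3/2 > 1, p = c/n^{3/2} = o(1/n) is below the triangle threshold p ~ 1/n. Asymptotically E[X] ~ (c³/6)·n^{3(1−α)} = (8³/6)·n^{-1.5} → 0, so by Markov's inequality G has no triangles w.h.p.

E[X] ≈ 0.174530; in regime p = Θ(1/n^{3/2}) E[X] tends to 0 (below the triangle threshold p ~ 1/n).


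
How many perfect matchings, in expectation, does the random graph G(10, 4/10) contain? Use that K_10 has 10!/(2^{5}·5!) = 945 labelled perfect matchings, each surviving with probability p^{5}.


K_10 has 10!/(2^{5}·5!) = 945 labelled perfect matchings.
For each such perfect matching H, let X_H = 1 if all 5 edges of H are present in G. Then P[X_H = 1] = p^{5} = (2/5)^{5} = 32/3125.
By linearity: E[X] = Σ_H E[X_H] = 945 · p^{5} = 945 · 32/3125 = 6048/625.
Numerically: E[X] ≈ 9.6768.

E[X] = 945 · (2/5)^{5} = 6048/625 ≈ 9.6768.


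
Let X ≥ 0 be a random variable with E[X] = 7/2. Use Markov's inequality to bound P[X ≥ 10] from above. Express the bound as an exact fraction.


μ = E[X] = 7/2, a = 10.
Markov: P[X ≥ 10] ≤ μ/a = (7/2)/10 = 7/20.
Numerically: ≈ 0.350000.
(Since a = 10 > μ = 3.500000, the bound 7/20 is < 1 and informative.)

P[X ≥ 10] ≤ 7/20 ≈ 0.350000.


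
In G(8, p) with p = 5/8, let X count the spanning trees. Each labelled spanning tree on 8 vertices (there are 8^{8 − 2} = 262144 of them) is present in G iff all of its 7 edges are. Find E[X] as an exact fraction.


K_8 has 8^{8 − 2} = 262144 labelled spanning trees.
For each such spanning tree H, let X_H = 1 if all 7 edges of H are present in G. Then P[X_H = 1] = p^{7} = (5/8)^{7} = 78125/2097152.
Summing the indicators: E[X] = Σ_H E[X_H] = 262144 · p^{7} = 262144 · 78125/2097152 = 78125/8.
Numerically: E[X] ≈ 9766.

E[X] = 262144 · (5/8)^{7} = 78125/8 ≈ 9766.


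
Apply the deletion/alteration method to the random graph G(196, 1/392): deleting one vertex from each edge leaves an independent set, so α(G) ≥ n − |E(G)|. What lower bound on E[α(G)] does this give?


E[|E(G)|] = C(196, 2)·p = 19110 · (1/392) = 195/4.
E[α(G)] ≥ n − E[|E(G)|] = 196 − 195/4 = 589/4.
Numerically: ≈ 147.2500.
(This is only a lower bound; the true E[α(G)] may be larger.)

E[α(G)] ≥ 589/4 ≈ 147.2500.


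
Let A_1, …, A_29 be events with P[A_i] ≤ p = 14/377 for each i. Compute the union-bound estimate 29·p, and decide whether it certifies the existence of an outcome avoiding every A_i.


Union bound: P[∪_{i=1}^{29} A_i] ≤ Σ_i P[A_i] ≤ 29·p = 29·(14/377) = 14/13.
Numerically: 14/13 ≈ 1.0769.
Is 14/13 < 1? NO.
Since the bound 14/13 is ≥ 1, the union bound is uninformative here; it does NOT by itself certify existence.

29·p = 14/13 ≈ 1.0769; existence NOT certified by the union bound.


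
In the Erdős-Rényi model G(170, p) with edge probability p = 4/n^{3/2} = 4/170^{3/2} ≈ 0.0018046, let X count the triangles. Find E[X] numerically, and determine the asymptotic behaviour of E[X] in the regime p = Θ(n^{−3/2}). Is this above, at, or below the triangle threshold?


Number of potential triangles: C(170, 3) = 804440.
Each occurs with probability p³ ≈ (0.0018046)³ ≈ 5.8770560e-09.
By linearity: E[X] = C(170, 3)·p³ ≈ 804440 · 5.8770560e-09 ≈ 0.00473.
Since α = 3/2 > 1, p = c/n^{3/2} = o(1/n) is below the triangle threshold p ~ 1/n. Asymptotically E[X] ~ (c³/6)·n^{3(1−α)} = (4³/6)·n^{-1.5} → 0, so by Markov's inequality G has no triangles w.h.p.

E[X] ≈ 0.00473; in regime p = Θ(1/n^{3/2}) E[X] tends to 0 (below the triangle threshold p ~ 1/n).


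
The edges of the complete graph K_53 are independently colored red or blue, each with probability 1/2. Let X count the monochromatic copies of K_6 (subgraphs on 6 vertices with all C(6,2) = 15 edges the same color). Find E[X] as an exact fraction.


Let X = Σ_S X_S over the C(53, 6) = 22957480 subsets S of size 6, where X_S = 1 if the K_6 on S is monochromatic.
For a fixed S, the K_6 on S has C(6, 2) = 15 edges. P[all 15 edges red] = (1/2)^15, and likewise for blue, so P[monochromatic] = 2·(1/2)^15 = 2^{1 − 15} = 1/16384.
By linearity: E[X] = C(53, 6) · 2^{1 − 15} = 22957480 · 1/16384 = 2869685/2048.
Numerically: E[X] ≈ 1401.213379.

E[X] = C(53,6)·2^(1−C(6,2)) = 2869685/2048 ≈ 1401.213379.


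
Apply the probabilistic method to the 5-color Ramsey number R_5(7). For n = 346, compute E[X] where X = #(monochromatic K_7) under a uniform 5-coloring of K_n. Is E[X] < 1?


E[X] = C(346, 7) · 5^{1 − 21} = 110809404801480 · 5^{−20} = 110809404801480/95367431640625.
As a reduced fraction: E[X] = 22161880960296/19073486328125 ≈ 1.1619208.
Is E[X] < 1? NO.
Since E[X] ≥ 1, the first-moment bound is inconclusive at n = 346; it does NOT by itself certify R_5(7) > 346.

E[X] = 22161880960296/19073486328125 ≈ 1.1619208; E[X] ≥ 1; first-moment method inconclusive here.


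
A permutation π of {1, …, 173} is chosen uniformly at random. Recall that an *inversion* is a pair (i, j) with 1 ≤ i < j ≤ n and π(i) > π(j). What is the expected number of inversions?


Write X = Σ X_I over the C(173, 2) = 14878 pairs i < j, with X_I the indicator of one inversion.
There are 14878 indicators.
For each fixed pair i < j, the values π(i) and π(j) are two distinct elements of {1, …, 173} in uniformly random order; by symmetry P[π(i) > π(j)] = 1/2.
By linearity: E[X] = 14878 · (1/2) = C(173, 2) · (1/2) = 14878/2 = 7439 ≈ 7439.0000.

E[X] = 7439 = 7439.0000.


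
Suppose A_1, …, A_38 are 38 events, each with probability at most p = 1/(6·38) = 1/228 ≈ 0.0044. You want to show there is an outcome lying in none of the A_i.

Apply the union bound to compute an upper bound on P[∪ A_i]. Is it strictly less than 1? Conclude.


Union bound: P[∪_{i=1}^{38} A_i] ≤ Σ_i P[A_i] ≤ 38·p = 38·(1/228) = 1/6.
Numerically: 1/6 ≈ 0.1667.
Is 1/6 < 1? YES.
Since P[∪ A_i] ≤ 1/6 < 1, the complement has P[∩ A_i^c] ≥ 1 − 1/6 = 5/6 > 0, so some outcome avoids every A_i.

38·p = 1/6 ≈ 0.1667; existence CERTIFIED by the union bound.


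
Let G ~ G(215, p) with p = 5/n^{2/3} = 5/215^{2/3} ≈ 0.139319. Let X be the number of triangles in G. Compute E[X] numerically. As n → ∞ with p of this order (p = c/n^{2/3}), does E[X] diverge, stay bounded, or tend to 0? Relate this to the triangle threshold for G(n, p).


Number of potential triangles: C(215, 3) = 1633355.
Each occurs with probability p³ ≈ (0.139319)³ ≈ 2.70416441e-03.
By linearity: E[X] = C(215, 3)·p³ ≈ 1633355 · 2.70416441e-03 ≈ 4416.860465.
Since α = 2/3 < 1, p = c/n^{2/3} ≫ 1/n is above the triangle threshold p ~ 1/n. Asymptotically E[X] ~ (c³/6)·n^{3(1−α)} = (5³/6)·n^{1} → ∞; triangles are abundant w.h.p.

E[X] ≈ 4416.860465; in regime p = Θ(1/n^{2/3}) E[X] diverges (above the triangle threshold p ~ 1/n).


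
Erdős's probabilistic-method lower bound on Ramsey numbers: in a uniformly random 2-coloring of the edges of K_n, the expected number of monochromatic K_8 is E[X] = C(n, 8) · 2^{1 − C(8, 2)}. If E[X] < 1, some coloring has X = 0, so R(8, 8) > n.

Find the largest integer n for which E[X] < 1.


We need C(n, 8) · 2^{1 − 28} < 1, i.e. C(n, 8) < 2^{28 − 1} = 134217728.
Check values of n near the boundary:
  n = 40: C(40, 8) = 76904685; 76904685 < 134217728? YES
  n = 41: C(41, 8) = 95548245; 95548245 < 134217728? YES
  n = 42: C(42, 8) = 118030185; 118030185 < 134217728? YES
  n = 43: C(43, 8) = 145008513; 145008513 < 134217728? NO
  n = 44: C(44, 8) = 177232627; 177232627 < 134217728? NO
The largest n with C(n, 8) < 134217728 is n = 42 (where E[X] = 118030185/134217728 ≈ 0.879). Hence R(8, 8) > 42, i.e. R(8, 8) ≥ 43.

Largest n = 42; hence R(8, 8) > 42.


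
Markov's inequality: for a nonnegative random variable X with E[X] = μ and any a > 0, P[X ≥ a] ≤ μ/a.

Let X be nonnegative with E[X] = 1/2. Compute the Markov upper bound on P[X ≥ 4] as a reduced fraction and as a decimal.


μ = E[X] = 1/2, a = 4.
Markov: P[X ≥ 4] ≤ μ/a = (1/2)/4 = 1/8.
Numerically: ≈ 0.125000.
(Since a = 4 > μ = 0.500000, the bound 1/8 is < 1 and informative.)

P[X ≥ 4] ≤ 1/8 ≈ 0.125000.


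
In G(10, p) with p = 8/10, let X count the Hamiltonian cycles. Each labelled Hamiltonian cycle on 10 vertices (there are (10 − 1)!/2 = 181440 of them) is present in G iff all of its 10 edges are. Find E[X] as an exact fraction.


K_10 has (10 − 1)!/2 = 181440 labelled Hamiltonian cycles.
For each such Hamiltonian cycle H, let X_H = 1 if all 10 edges of H are present in G. Then P[X_H = 1] = p^{10} = (4/5)^{10} = 1048576/9765625.
Summing the indicators: E[X] = Σ_H E[X_H] = 181440 · p^{10} = 181440 · 1048576/9765625 = 38050725888/1953125.
Numerically: E[X] ≈ 19482.

E[X] = 181440 · (4/5)^{10} = 38050725888/1953125 ≈ 19482.


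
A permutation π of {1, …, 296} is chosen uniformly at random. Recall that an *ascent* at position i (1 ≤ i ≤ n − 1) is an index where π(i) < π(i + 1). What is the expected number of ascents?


Write X = Σ X_I over i = 1, …, 295, with X_I the indicator of one ascent.
There are 295 indicators.
For each fixed i, the pair (π(i), π(i+1)) is a uniformly random ordered pair of distinct values from {1, …, 296}; by symmetry P[π(i) < π(i+1)] = 1/2.
By linearity: E[X] = 295 · (1/2) = (296 − 1) · (1/2) = 295/2 ≈ 147.50000.

E[X] = 295/2 = 147.50000.


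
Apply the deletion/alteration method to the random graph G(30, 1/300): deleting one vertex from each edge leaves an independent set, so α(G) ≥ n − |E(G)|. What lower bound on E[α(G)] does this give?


E[|E(G)|] = C(30, 2)·p = 435 · (1/300) = 29/20.
E[α(G)] ≥ n − E[|E(G)|] = 30 − 29/20 = 571/20.
Numerically: ≈ 28.550000.
(This is only a lower bound; the true E[α(G)] may be larger.)

E[α(G)] ≥ 571/20 ≈ 28.550000.


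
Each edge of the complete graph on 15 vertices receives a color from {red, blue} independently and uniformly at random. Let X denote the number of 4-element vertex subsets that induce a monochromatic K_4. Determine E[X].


Let X = Σ_S X_S over the C(15, 4) = 1365 subsets S of size 4, where X_S = 1 if the K_4 on S is monochromatic.
For a fixed S, the K_4 on S has C(4, 2) = 6 edges. P[all 6 edges red] = (1/2)^6, and likewise for blue, so P[monochromatic] = 2·(1/2)^6 = 2^{1 − 6} = 1/32.
Summing: E[X] = C(15, 4) · 2^{1 − 6} = 1365 · 1/32 = 1365/32.
Numerically: E[X] ≈ 42.656.

E[X] = C(15,4)·2^(1−C(4,2)) = 1365/32 ≈ 42.656.


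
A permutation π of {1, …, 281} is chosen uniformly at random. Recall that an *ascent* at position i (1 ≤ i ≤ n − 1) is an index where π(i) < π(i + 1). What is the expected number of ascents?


Write X = Σ X_I over i = 1, …, 280, with X_I the indicator of one ascent.
There are 280 indicators.
For each fixed i, the pair (π(i), π(i+1)) is a uniformly random ordered pair of distinct values from {1, …, 281}; by symmetry P[π(i) < π(i+1)] = 1/2.
By linearity: E[X] = 280 · (1/2) = (281 − 1) · (1/2) = 140 ≈ 140.0000.

E[X] = 140 = 140.0000.


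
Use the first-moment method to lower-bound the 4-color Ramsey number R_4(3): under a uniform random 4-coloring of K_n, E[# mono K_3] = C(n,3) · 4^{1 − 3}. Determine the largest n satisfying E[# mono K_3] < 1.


We need C(n, 3) · 4^{1 − 3} < 1, i.e. C(n, 3) < 4^{3 − 1} = 16.
Check values of n near the boundary:
  n = 4: C(4, 3) = 4; 4 < 16? YES
  n = 5: C(5, 3) = 10; 10 < 16? YES
  n = 6: C(6, 3) = 20; 20 < 16? NO
  n = 7: C(7, 3) = 35; 35 < 16? NO
  n = 8: C(8, 3) = 56; 56 < 16? NO
The largest n with C(n, 3) < 16 is n = 5 (where E[X] = 5/8 ≈ 0.6250). Hence R_4(3) > 5, i.e. R_4(3) ≥ 6.

Largest n = 5; hence R_4(3) > 5.


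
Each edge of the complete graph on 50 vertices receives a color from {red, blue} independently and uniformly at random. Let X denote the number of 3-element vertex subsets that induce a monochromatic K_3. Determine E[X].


Let X = Σ_S X_S over the C(50, 3) = 19600 subsets S of size 3, where X_S = 1 if the K_3 on S is monochromatic.
For a fixed S, the K_3 on S has C(3, 2) = 3 edges. P[all 3 edges red] = (1/2)^3, and likewise for blue, so P[monochromatic] = 2·(1/2)^3 = 2^{1 − 3} = 1/4.
Summing: E[X] = C(50, 3) · 2^{1 − 3} = 19600 · 1/4 = 4900.
Numerically: E[X] ≈ 4900.000.

E[X] = C(50,3)·2^(1−C(3,2)) = 4900 ≈ 4900.000.


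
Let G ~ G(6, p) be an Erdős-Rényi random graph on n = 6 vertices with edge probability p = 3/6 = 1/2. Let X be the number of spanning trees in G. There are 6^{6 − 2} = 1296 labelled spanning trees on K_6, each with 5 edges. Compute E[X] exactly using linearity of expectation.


K_6 has 6^{6 − 2} = 1296 labelled spanning trees.
For each such spanning tree H, let X_H = 1 if all 5 edges of H are present in G. Then P[X_H = 1] = p^{5} = (1/2)^{5} = 1/32.
By linearity of expectation: E[X] = Σ_H E[X_H] = 1296 · p^{5} = 1296 · 1/32 = 81/2.
Numerically: E[X] ≈ 40.5.

E[X] = 1296 · (1/2)^{5} = 81/2 ≈ 40.5.


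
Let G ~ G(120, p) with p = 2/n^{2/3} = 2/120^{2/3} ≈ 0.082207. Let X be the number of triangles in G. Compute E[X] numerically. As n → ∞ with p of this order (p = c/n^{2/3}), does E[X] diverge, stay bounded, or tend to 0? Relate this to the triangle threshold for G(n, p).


Number of potential triangles: C(120, 3) = 280840.
Each occurs with probability p³ ≈ (0.082207)³ ≈ 5.5555556e-04.
By linearity: E[X] = C(120, 3)·p³ ≈ 280840 · 5.5555556e-04 ≈ 156.02222.
Since α = 2/3 < 1, p = c/n^{2/3} ≫ 1/n is above the triangle threshold p ~ 1/n. Asymptotically E[X] ~ (c³/6)·n^{3(1−α)} = (2³/6)·n^{1} → ∞; triangles are abundant w.h.p.

E[X] ≈ 156.02222; in regime p = Θ(1/n^{2/3}) E[X] diverges (above the triangle threshold p ~ 1/n).


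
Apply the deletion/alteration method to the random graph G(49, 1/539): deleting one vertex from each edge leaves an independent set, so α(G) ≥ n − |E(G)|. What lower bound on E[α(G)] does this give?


E[|E(G)|] = C(49, 2)·p = 1176 · (1/539) = 24/11.
E[α(G)] ≥ n − E[|E(G)|] = 49 − 24/11 = 515/11.
Numerically: ≈ 46.818182.
(This is only a lower bound; the true E[α(G)] may be larger.)

E[α(G)] ≥ 515/11 ≈ 46.818182.


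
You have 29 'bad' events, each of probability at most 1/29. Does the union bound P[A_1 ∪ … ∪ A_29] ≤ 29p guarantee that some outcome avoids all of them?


Union bound: P[∪_{i=1}^{29} A_i] ≤ Σ_i P[A_i] ≤ 29·p = 29·(1/29) = 1.
Numerically: 1 ≈ 1.00000.
Is 1 < 1? NO.
Since the bound 1 is ≥ 1, the union bound is uninformative here; it does NOT by itself certify existence.

29·p = 1 ≈ 1.00000; existence NOT certified by the union bound.


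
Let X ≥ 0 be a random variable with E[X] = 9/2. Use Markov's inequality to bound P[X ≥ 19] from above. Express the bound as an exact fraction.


μ = E[X] = 9/2, a = 19.
Markov: P[X ≥ 19] ≤ μ/a = (9/2)/19 = 9/38.
Numerically: ≈ 0.2368.
(Since a = 19 > μ = 4.5000, the bound 9/38 is < 1 and informative.)

P[X ≥ 19] ≤ 9/38 ≈ 0.2368.


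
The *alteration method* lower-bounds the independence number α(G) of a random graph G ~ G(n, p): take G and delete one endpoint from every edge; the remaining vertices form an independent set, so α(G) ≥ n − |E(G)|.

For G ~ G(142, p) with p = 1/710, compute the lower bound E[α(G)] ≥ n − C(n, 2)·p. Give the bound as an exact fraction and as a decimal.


E[|E(G)|] = C(142, 2)·p = 10011 · (1/710) = 141/10.
E[α(G)] ≥ n − E[|E(G)|] = 142 − 141/10 = 1279/10.
Numerically: ≈ 127.90000.
(This is only a lower bound; the true E[α(G)] may be larger.)

E[α(G)] ≥ 1279/10 ≈ 127.90000.


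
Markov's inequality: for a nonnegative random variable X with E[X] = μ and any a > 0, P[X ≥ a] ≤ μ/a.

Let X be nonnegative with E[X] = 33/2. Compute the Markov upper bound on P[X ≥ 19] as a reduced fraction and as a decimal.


μ = E[X] = 33/2, a = 19.
Markov: P[X ≥ 19] ≤ μ/a = (33/2)/19 = 33/38.
Numerically: ≈ 0.868.
(Since a = 19 > μ = 16.500, the bound 33/38 is < 1 and informative.)

P[X ≥ 19] ≤ 33/38 ≈ 0.868.


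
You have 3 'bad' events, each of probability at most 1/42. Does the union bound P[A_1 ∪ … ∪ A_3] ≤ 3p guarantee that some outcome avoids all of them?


Union bound: P[∪_{i=1}^{3} A_i] ≤ Σ_i P[A_i] ≤ 3·p = 3·(1/42) = 1/14.
Numerically: 1/14 ≈ 0.07143.
Is 1/14 < 1? YES.
Since P[∪ A_i] ≤ 1/14 < 1, the complement has P[∩ A_i^c] ≥ 1 − 1/14 = 13/14 > 0, so some outcome avoids every A_i.

3·p = 1/14 ≈ 0.07143; existence CERTIFIED by the union bound.


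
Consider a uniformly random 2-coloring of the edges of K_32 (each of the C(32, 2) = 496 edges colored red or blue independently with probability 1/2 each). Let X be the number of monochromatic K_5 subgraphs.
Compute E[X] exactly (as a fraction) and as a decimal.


Let X = Σ_S X_S over the C(32, 5) = 201376 subsets S of size 5, where X_S = 1 if the K_5 on S is monochromatic.
For a fixed S, the K_5 on S has C(5, 2) = 10 edges. P[all 10 edges red] = (1/2)^10, and likewise for blue, so P[monochromatic] = 2·(1/2)^10 = 2^{1 − 10} = 1/512.
Summing: E[X] = C(32, 5) · 2^{1 − 10} = 201376 · 1/512 = 6293/16.
Numerically: E[X] ≈ 393.3125.

E[X] = C(32,5)·2^(1−C(5,2)) = 6293/16 ≈ 393.3125.


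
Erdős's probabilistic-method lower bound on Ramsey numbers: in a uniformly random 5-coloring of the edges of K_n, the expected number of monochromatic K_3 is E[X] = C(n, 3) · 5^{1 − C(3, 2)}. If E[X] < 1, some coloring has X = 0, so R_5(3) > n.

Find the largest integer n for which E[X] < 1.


We need C(n, 3) · 5^{1 − 3} < 1, i.e. C(n, 3) < 5^{3 − 1} = 25.
Check values of n near the boundary:
  n = 3: C(3, 3) = 1; 1 < 25? YES
  n = 4: C(4, 3) = 4; 4 < 25? YES
  n = 5: C(5, 3) = 10; 10 < 25? YES
  n = 6: C(6, 3) = 20; 20 < 25? YES
  n = 7: C(7, 3) = 35; 35 < 25? NO
The largest n with C(n, 3) < 25 is n = 6 (where E[X] = 4/5 ≈ 0.8000000). Hence R_5(3) > 6, i.e. R_5(3) ≥ 7.

Largest n = 6; hence R_5(3) > 6.


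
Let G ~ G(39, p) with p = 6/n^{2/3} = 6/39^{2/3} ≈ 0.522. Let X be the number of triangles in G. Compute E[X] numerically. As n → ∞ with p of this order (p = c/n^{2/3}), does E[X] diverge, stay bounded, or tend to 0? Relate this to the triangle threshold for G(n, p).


Number of potential triangles: C(39, 3) = 9139.
Each occurs with probability p³ ≈ (0.522)³ ≈ 1.42012e-01.
By linearity: E[X] = C(39, 3)·p³ ≈ 9139 · 1.42012e-01 ≈ 1297.846.
Since α = 2/3 < 1, p = c/n^{2/3} ≫ 1/n is above the triangle threshold p ~ 1/n. Asymptotically E[X] ~ (c³/6)·n^{3(1−α)} = (6³/6)·n^{1} → ∞; triangles are abundant w.h.p.

E[X] ≈ 1297.846; in regime p = Θ(1/n^{2/3}) E[X] diverges (above the triangle threshold p ~ 1/n).


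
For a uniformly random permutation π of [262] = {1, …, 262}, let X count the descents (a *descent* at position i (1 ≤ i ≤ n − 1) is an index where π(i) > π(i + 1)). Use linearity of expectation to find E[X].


Write X = Σ X_I over i = 1, …, 261, with X_I the indicator of one descent.
There are 261 indicators.
For each fixed i, the pair (π(i), π(i+1)) is a uniformly random ordered pair of distinct values from {1, …, 262}; by symmetry P[π(i) > π(i+1)] = 1/2.
By linearity: E[X] = 261 · (1/2) = (262 − 1) · (1/2) = 261/2 ≈ 130.500000.

E[X] = 261/2 = 130.500000.


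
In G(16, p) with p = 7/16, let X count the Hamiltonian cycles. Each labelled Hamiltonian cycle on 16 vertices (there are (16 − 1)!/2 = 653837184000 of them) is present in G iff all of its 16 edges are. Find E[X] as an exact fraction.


K_16 has (16 − 1)!/2 = 653837184000 labelled Hamiltonian cycles.
For each such Hamiltonian cycle H, let X_H = 1 if all 16 edges of H are present in G. Then P[X_H = 1] = p^{16} = (7/16)^{16} = 33232930569601/18446744073709551616.
Summing the indicators: E[X] = Σ_H E[X_H] = 653837184000 · p^{16} = 653837184000 · 33232930569601/18446744073709551616 = 21219654042671322112875/18014398509481984.
Numerically: E[X] ≈ 1.17793e+06.

E[X] = 653837184000 · (7/16)^{16} = 21219654042671322112875/18014398509481984 ≈ 1.17793e+06.


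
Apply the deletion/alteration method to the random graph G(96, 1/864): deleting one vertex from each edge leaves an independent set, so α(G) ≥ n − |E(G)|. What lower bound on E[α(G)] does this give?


E[|E(G)|] = C(96, 2)·p = 4560 · (1/864) = 95/18.
E[α(G)] ≥ n − E[|E(G)|] = 96 − 95/18 = 1633/18.
Numerically: ≈ 90.7222.
(This is only a lower bound; the true E[α(G)] may be larger.)

E[α(G)] ≥ 1633/18 ≈ 90.7222.


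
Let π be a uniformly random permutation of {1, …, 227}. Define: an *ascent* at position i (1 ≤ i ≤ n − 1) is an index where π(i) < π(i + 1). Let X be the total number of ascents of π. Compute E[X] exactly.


Write X = Σ X_I over i = 1, …, 226, with X_I the indicator of one ascent.
There are 226 indicators.
For each fixed i, the pair (π(i), π(i+1)) is a uniformly random ordered pair of distinct values from {1, …, 227}; by symmetry P[π(i) < π(i+1)] = 1/2.
By linearity: E[X] = 226 · (1/2) = (227 − 1) · (1/2) = 113 ≈ 113.00000.

E[X] = 113 = 113.00000.
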